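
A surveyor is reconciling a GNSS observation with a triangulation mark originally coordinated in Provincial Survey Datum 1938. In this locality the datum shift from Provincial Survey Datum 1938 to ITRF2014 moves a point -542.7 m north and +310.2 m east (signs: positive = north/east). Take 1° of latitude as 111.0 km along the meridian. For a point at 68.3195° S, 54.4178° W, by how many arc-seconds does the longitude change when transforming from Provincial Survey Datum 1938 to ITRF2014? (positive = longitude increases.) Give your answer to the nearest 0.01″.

At latitude -68.3195°, cos φ = 0.369431.
1° of longitude at this latitude = 111.0 × cos φ = 41.01 km, so Δλ = 310.2 / 41006.8 = 0.0075646° = 27.233″.

Δλ = 27.23″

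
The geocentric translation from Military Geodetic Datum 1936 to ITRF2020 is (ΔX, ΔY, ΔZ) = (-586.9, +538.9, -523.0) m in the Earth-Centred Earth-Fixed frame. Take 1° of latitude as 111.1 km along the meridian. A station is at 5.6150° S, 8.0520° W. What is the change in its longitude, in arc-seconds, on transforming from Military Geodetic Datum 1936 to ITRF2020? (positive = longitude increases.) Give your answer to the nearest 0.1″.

Δλ = 14.7″

sin φ = -0.097843, cos φ = 0.995202, sin λ = -0.140072, cos λ = 0.990141.
East component: ΔE = −sin λ·ΔX + cos λ·ΔY = −(-0.140072)(-586.9) + (0.990141)(538.9) = 451.38 m.
1° of latitude spans 111100 m; at latitude φ, 1° of longitude spans that × cos φ = 110566.9 m, so Δλ = 451.38 / 110566.9 × 3600 = 14.697″.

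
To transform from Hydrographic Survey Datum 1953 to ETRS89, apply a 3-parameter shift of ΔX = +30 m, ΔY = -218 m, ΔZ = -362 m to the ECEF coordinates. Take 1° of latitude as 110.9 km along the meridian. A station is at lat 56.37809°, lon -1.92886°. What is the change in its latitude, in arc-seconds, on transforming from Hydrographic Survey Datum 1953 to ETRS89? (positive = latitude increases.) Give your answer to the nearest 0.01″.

sin φ = 0.832710, cos φ = 0.553710, sin λ = -0.033659, cos λ = 0.999433.
North component: ΔN = −sin φ cos λ·ΔX − sin φ sin λ·ΔY + cos φ·ΔZ = −(0.832710)(0.999433)(30) − (0.832710)(-0.033659)(-218) + (0.553710)(-362) = -231.52 m.
1° of latitude spans 110900 m, so Δφ = -231.52 / 110900 × 3600 = -7.516″.

Δφ = -7.52″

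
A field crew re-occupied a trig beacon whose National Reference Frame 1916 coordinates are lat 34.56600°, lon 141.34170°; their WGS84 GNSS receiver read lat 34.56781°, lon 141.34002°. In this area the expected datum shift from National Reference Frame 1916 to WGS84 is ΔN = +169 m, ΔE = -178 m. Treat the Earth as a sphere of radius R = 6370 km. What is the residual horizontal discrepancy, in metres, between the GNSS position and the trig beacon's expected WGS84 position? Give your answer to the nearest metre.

Observed coordinate differences: Δφ = +0.00181°, Δλ = -0.00168°.
Converting to metres (1° lat = 111177 m, cos φ = 0.823473): observed ΔN = 201.2 m, observed ΔE = -153.8 m.
Subtracting the expected shift leaves a residual of 201.2 − (169) = 32.2 m north and -153.8 − (-178) = 24.2 m east.
Residual distance = √(32.2² + 24.2²) = 40.3 m.

40 m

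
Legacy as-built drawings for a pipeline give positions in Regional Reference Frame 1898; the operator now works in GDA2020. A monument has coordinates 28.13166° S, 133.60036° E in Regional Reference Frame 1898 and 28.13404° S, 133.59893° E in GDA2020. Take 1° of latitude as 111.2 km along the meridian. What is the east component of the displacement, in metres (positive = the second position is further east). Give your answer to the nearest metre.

Δφ = -28.13404° − -28.13166° = -0.00238°; Δλ = 133.59893° − 133.60036° = -0.00143°.
ΔN = Δφ × 111200 = -264.7 m; ΔE = Δλ × 111200 × cos(-28.13166°) = -0.00143 × 111200 × 0.881866 = -140.2 m.

ΔE = -140 m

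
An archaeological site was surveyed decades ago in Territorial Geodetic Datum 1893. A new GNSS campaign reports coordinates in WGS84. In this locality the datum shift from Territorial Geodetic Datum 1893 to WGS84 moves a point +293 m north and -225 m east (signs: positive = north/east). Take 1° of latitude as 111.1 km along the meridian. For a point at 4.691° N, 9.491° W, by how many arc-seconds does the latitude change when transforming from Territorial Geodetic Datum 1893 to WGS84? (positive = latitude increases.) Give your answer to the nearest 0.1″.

1° of latitude = 111.1 km, so Δφ = 293.0 / 111100 = 0.0026373° = 9.494″.

Δφ = 9.5″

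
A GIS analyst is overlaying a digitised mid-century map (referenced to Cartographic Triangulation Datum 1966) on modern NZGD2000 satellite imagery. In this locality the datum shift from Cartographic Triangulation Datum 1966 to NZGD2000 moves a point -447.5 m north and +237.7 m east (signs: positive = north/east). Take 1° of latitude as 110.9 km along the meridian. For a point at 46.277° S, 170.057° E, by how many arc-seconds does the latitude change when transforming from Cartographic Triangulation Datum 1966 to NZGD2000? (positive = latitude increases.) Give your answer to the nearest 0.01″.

Δφ = -14.53″

1° of latitude = 110.9 km, so Δφ = -447.5 / 110900 = -0.0040352° = -14.527″.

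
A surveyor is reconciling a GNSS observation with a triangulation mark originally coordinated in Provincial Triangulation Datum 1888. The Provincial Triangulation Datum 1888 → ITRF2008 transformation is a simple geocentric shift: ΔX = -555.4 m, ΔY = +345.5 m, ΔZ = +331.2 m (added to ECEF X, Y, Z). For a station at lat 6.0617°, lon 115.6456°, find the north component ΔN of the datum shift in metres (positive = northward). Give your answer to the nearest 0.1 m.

The local north axis is (−sin φ cos λ, −sin φ sin λ, cos φ), giving ΔN = -25.384 − 32.890 + 329.348 = 271.07 m.

ΔN = 271.1 m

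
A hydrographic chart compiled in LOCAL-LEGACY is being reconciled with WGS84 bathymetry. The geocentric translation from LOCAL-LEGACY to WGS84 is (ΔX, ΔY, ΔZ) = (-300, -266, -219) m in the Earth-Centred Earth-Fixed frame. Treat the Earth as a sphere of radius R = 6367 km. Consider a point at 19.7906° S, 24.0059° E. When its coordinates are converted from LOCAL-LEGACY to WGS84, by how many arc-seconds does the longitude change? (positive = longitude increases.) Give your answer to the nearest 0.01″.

Δλ = -4.16″

sin φ = -0.338584, cos φ = 0.940936, sin λ = 0.406831, cos λ = 0.913504.
East component: ΔE = −sin λ·ΔX + cos λ·ΔY = −(0.406831)(-300) + (0.913504)(-266) = -120.94 m.
1° of latitude spans πR/180 = 111125 m; at latitude φ, 1° of longitude spans that × cos φ = 104561.7 m, so Δλ = -120.94 / 104561.7 × 3600 = -4.164″.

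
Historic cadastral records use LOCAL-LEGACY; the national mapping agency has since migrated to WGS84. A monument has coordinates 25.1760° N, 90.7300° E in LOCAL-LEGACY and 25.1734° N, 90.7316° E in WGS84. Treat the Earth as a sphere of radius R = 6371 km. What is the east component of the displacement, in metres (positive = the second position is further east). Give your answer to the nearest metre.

Δφ = 25.1734° − 25.1760° = -0.0026°; Δλ = 90.7316° − 90.7300° = +0.0016°.
1° along a meridian = πR/180 = 111195 m.
ΔN = Δφ × 111195 = -289.1 m; ΔE = Δλ × 111195 × cos(25.1760°) = +0.0016 × 111195 × 0.905005 = 161.0 m.

ΔE = 161 m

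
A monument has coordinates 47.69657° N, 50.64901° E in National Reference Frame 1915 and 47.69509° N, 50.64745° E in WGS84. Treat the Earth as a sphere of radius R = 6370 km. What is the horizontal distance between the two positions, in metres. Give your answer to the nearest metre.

Δφ = 47.69509° − 47.69657° = -0.00148°; Δλ = 50.64745° − 50.64901° = -0.00156°.
1° along a meridian = πR/180 = 111177 m.
ΔN = Δφ × 111177 = -164.5 m; ΔE = Δλ × 111177 × cos(47.69657°) = -0.00156 × 111177 × 0.673057 = -116.7 m.
Distance = √(ΔE² + ΔN²) = √((-116.7)² + (-164.5)²) = 201.7 m.

202 m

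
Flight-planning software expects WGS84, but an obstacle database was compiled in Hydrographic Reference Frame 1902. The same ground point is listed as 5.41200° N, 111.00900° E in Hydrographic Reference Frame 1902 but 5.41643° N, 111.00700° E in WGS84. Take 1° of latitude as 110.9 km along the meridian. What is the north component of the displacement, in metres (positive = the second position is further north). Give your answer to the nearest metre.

Δφ = 5.41643° − 5.41200° = +0.00443°; Δλ = 111.00700° − 111.00900° = -0.00200°.
ΔN = Δφ × 110900 = 491.3 m; ΔE = Δλ × 110900 × cos(5.41200°) = -0.00200 × 110900 × 0.995542 = -220.8 m.

ΔN = 491 m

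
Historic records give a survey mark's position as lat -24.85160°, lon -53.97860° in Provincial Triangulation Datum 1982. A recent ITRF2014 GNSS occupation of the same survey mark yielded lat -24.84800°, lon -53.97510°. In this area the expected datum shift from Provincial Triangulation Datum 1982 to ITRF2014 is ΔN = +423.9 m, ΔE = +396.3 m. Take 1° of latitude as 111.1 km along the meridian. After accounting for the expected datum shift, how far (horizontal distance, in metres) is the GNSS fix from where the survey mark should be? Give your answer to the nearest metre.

Observed coordinate differences: Δφ = +0.00360°, Δλ = +0.00350°.
Converting to metres (1° lat = 111100 m, cos φ = 0.907399): observed ΔN = 400.0 m, observed ΔE = 352.8 m.
Subtracting the expected shift leaves a residual of 400.0 − (423.9) = -23.9 m north and 352.8 − (396.3) = -43.5 m east.
Residual distance = √((-23.9)² + (-43.5)²) = 49.6 m.

50 m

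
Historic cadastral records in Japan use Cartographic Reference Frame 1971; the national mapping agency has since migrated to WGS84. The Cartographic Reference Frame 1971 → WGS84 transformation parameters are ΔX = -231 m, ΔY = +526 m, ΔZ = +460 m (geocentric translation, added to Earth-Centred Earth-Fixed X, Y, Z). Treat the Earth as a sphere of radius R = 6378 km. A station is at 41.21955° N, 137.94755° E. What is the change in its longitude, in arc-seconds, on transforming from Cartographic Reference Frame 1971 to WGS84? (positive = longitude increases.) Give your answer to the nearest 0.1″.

sin φ = 0.658946, cos φ = 0.752190, sin λ = 0.669811, cos λ = -0.742532.
East component: ΔE = −sin λ·ΔX + cos λ·ΔY = −(0.669811)(-231) + (-0.742532)(526) = -235.85 m.
1° of latitude spans πR/180 = 111317 m; at latitude φ, 1° of longitude spans that × cos φ = 83731.6 m, so Δλ = -235.85 / 83731.6 × 3600 = -10.140″.

Δλ = -10.1″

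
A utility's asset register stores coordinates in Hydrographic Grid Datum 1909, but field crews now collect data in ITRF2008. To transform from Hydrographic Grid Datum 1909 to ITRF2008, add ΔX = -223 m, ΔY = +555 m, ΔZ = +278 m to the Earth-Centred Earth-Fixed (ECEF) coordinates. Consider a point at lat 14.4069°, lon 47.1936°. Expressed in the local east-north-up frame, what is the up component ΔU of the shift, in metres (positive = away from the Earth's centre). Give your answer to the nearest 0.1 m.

ΔU = 316.8 m

At φ = 14.4069°, λ = 47.1936°: sin φ = 0.248807, cos φ = 0.968553, sin λ = 0.733654, cos λ = 0.679523.
ΔU = cos φ cos λ·ΔX + cos φ sin λ·ΔY + sin φ·ΔZ = (0.968553)(0.679523)(-223) + (0.968553)(0.733654)(555) + (0.248807)(278) = 316.77 m.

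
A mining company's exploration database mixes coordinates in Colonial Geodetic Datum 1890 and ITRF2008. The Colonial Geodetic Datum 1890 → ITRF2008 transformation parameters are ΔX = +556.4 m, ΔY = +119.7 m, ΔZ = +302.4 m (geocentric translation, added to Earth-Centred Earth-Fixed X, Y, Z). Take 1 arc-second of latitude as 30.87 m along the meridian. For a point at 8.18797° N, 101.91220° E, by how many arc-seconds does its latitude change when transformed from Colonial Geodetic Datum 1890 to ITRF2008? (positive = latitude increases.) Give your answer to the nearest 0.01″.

Δφ = 9.69″

sin φ = 0.142421, cos φ = 0.989806, sin λ = 0.978465, cos λ = -0.206413.
North component: ΔN = −sin φ cos λ·ΔX − sin φ sin λ·ΔY + cos φ·ΔZ = −(0.142421)(-0.206413)(556.4) − (0.142421)(0.978465)(119.7) + (0.989806)(302.4) = 298.99 m.
1° of latitude spans 3600 × 30.87 = 111132 m, so Δφ = 298.99 / 111132 × 3600 = 9.686″.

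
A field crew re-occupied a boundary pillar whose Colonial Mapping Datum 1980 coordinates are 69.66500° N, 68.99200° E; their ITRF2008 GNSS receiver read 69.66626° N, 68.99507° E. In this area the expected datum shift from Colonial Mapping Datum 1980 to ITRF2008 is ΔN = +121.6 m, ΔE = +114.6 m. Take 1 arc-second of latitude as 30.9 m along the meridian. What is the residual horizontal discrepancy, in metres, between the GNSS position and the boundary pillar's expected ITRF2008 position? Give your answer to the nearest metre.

Observed coordinate differences: Δφ = +0.00126°, Δλ = +0.00307°.
Converting to metres (1° lat = 111240 m, cos φ = 0.347509): observed ΔN = 140.2 m, observed ΔE = 118.7 m.
Subtracting the expected shift leaves a residual of 140.2 − (121.6) = 18.6 m north and 118.7 − (114.6) = 4.1 m east.
Residual distance = √(18.6² + 4.1²) = 19.0 m.

19 m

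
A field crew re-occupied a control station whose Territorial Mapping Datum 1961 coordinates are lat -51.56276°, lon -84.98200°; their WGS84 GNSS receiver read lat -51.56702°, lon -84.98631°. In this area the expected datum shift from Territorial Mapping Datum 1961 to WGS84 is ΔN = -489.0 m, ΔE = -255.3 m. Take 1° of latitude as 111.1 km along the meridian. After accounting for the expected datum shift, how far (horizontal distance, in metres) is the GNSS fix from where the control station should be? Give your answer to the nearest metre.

45 m

Observed coordinate differences: Δφ = -0.00426°, Δλ = -0.00431°.
Converting to metres (1° lat = 111100 m, cos φ = 0.621657): observed ΔN = -473.3 m, observed ΔE = -297.7 m.
Subtracting the expected shift leaves a residual of -473.3 − (-489.0) = 15.7 m north and -297.7 − (-255.3) = -42.4 m east.
Residual distance = √(15.7² + (-42.4)²) = 45.2 m.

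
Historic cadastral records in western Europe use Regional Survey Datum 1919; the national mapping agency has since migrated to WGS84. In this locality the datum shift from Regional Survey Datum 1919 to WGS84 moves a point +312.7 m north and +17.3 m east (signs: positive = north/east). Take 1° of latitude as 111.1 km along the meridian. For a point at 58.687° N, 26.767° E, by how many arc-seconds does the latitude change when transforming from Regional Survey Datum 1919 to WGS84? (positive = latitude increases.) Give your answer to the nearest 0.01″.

1° of latitude = 111.1 km, so Δφ = 312.7 / 111100 = 0.0028146° = 10.132″.

Δφ = 10.13″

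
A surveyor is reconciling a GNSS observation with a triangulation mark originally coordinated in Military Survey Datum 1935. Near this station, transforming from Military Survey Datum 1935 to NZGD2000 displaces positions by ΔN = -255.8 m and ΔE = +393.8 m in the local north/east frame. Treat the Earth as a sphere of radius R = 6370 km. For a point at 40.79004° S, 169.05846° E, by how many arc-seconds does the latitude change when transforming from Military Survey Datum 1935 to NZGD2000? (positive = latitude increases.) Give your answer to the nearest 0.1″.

Δφ = -8.3″

On a sphere of radius R, 1 rad of latitude = R, so Δφ = ΔN / R = -255.8 / 6370000 = -4.0157e-05 rad = -8.283″.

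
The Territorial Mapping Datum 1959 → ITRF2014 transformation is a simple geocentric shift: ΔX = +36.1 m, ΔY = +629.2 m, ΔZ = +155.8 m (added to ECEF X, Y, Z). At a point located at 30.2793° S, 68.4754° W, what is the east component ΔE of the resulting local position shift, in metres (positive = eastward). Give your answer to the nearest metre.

At φ = -30.2793°, λ = -68.4754°: sin φ = -0.504216, cos φ = 0.863578, sin λ = -0.930260, cos λ = 0.366901.
ΔE = −sin λ·ΔX + cos λ·ΔY = −(-0.930260)·(36.1) + (0.366901)·(629.2) = 264.44 m.

ΔE = 264 m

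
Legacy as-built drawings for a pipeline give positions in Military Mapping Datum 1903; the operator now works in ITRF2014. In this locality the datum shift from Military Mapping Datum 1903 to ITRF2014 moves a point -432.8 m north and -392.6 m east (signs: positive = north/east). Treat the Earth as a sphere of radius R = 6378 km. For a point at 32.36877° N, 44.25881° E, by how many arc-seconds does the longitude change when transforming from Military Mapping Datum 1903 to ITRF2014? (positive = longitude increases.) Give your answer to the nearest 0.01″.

At latitude 32.36877°, cos φ = 0.844620.
One radian of longitude at latitude φ spans R cos φ, so Δλ = ΔE / (R cos φ) = -392.6 / (6378000 × 0.844620) = -7.2879e-05 rad = -15.032″.

Δλ = -15.03″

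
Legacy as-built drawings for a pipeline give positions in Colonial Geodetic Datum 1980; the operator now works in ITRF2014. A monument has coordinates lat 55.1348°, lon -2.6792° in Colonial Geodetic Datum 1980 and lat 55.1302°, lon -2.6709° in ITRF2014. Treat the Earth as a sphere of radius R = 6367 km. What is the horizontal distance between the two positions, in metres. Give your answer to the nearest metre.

734 m

Δφ = 55.1302° − 55.1348° = -0.0046°; Δλ = -2.6709° − -2.6792° = +0.0083°.
1° along a meridian = πR/180 = 111125 m.
ΔN = Δφ × 111125 = -511.2 m; ΔE = Δλ × 111125 × cos(55.1348°) = +0.0083 × 111125 × 0.571648 = 527.3 m.
Distance = √(ΔE² + ΔN²) = √(527.3² + (-511.2)²) = 734.4 m.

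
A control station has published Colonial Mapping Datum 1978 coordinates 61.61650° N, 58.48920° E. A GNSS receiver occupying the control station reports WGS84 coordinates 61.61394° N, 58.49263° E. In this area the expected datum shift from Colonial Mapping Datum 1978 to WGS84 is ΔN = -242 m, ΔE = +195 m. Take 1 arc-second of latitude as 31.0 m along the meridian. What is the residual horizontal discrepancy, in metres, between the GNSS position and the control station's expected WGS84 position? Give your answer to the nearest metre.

46 m

Observed coordinate differences: Δφ = -0.00256°, Δλ = +0.00343°.
Converting to metres (1° lat = 111600 m, cos φ = 0.475371): observed ΔN = -285.7 m, observed ΔE = 182.0 m.
Subtracting the expected shift leaves a residual of -285.7 − (-242) = -43.7 m north and 182.0 − (195) = -13.0 m east.
Residual distance = √((-43.7)² + (-13.0)²) = 45.6 m.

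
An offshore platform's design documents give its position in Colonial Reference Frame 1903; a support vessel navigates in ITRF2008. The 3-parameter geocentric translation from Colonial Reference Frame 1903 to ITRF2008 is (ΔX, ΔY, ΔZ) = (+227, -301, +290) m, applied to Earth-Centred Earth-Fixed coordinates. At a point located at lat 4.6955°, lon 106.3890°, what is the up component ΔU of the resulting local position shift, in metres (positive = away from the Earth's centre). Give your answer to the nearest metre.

ΔU = -328 m

At φ = 4.6955°, λ = 106.3890°: sin φ = 0.081860, cos φ = 0.996644, sin λ = 0.959368, cos λ = -0.282157.
ΔU = cos φ cos λ·ΔX + cos φ sin λ·ΔY + sin φ·ΔZ = (0.996644)(-0.282157)(227) + (0.996644)(0.959368)(-301) + (0.081860)(290) = -327.90 m.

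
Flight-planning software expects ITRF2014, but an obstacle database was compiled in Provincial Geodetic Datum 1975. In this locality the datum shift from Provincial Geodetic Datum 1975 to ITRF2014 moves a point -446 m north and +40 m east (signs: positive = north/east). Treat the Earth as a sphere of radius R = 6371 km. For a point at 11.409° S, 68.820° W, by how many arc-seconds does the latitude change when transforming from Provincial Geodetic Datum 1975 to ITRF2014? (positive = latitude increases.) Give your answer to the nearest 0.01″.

On a sphere of radius R, 1 rad of latitude = R, so Δφ = ΔN / R = -446.0 / 6371000 = -7.0005e-05 rad = -14.440″.

Δφ = -14.44″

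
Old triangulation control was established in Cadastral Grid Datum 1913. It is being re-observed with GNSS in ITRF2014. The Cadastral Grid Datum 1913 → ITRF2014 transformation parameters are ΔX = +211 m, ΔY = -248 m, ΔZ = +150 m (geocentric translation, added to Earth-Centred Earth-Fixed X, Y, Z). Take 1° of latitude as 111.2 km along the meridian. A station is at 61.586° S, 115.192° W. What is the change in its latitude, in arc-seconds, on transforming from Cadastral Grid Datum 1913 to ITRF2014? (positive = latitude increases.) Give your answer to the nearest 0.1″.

Δφ = 6.1″

sin φ = -0.879532, cos φ = 0.475839, sin λ = -0.904886, cos λ = -0.425653.
North component: ΔN = −sin φ cos λ·ΔX − sin φ sin λ·ΔY + cos φ·ΔZ = −(-0.879532)(-0.425653)(211) − (-0.879532)(-0.904886)(-248) + (0.475839)(150) = 189.76 m.
1° of latitude spans 111200 m, so Δφ = 189.76 / 111200 × 3600 = 6.143″.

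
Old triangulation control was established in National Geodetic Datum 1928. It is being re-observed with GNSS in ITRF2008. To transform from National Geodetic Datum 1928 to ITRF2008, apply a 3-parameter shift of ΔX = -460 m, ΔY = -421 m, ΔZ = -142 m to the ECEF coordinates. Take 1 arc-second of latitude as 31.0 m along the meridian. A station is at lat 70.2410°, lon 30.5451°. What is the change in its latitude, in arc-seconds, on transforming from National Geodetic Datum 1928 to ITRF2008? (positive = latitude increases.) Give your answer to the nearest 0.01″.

Δφ = 16.97″

sin φ = 0.941123, cos φ = 0.338065, sin λ = 0.508216, cos λ = 0.861229.
North component: ΔN = −sin φ cos λ·ΔX − sin φ sin λ·ΔY + cos φ·ΔZ = −(0.941123)(0.861229)(-460) − (0.941123)(0.508216)(-421) + (0.338065)(-142) = 526.20 m.
1° of latitude spans 3600 × 31.00 = 111600 m, so Δφ = 526.20 / 111600 × 3600 = 16.974″.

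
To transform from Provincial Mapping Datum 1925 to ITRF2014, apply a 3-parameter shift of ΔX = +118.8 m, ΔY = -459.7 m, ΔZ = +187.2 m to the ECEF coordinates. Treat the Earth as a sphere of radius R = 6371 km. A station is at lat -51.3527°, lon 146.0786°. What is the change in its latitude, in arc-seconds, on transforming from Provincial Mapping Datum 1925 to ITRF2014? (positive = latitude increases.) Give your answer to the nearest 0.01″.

Δφ = -5.19″

sin φ = -0.781005, cos φ = 0.624525, sin λ = 0.558055, cos λ = -0.829804.
North component: ΔN = −sin φ cos λ·ΔX − sin φ sin λ·ΔY + cos φ·ΔZ = −(-0.781005)(-0.829804)(118.8) − (-0.781005)(0.558055)(-459.7) + (0.624525)(187.2) = -160.44 m.
1° of latitude spans πR/180 = 111195 m, so Δφ = -160.44 / 111195 × 3600 = -5.194″.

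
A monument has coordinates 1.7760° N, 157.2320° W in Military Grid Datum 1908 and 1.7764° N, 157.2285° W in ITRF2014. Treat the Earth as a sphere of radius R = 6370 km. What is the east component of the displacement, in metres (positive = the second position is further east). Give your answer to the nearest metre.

Δφ = 1.7764° − 1.7760° = +0.0004°; Δλ = -157.2285° − -157.2320° = +0.0035°.
1° along a meridian = πR/180 = 111177 m.
ΔN = Δφ × 111177 = 44.5 m; ΔE = Δλ × 111177 × cos(1.7760°) = +0.0035 × 111177 × 0.999520 = 388.9 m.

ΔE = 389 m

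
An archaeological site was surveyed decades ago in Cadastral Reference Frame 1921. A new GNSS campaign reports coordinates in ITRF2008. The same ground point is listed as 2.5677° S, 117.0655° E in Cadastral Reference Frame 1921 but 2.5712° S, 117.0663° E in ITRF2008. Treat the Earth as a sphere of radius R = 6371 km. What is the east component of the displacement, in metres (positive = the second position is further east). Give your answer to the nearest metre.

Δφ = -2.5712° − -2.5677° = -0.0035°; Δλ = 117.0663° − 117.0655° = +0.0008°.
1° along a meridian = πR/180 = 111195 m.
ΔN = Δφ × 111195 = -389.2 m; ΔE = Δλ × 111195 × cos(-2.5677°) = +0.0008 × 111195 × 0.998996 = 88.9 m.

ΔE = 89 m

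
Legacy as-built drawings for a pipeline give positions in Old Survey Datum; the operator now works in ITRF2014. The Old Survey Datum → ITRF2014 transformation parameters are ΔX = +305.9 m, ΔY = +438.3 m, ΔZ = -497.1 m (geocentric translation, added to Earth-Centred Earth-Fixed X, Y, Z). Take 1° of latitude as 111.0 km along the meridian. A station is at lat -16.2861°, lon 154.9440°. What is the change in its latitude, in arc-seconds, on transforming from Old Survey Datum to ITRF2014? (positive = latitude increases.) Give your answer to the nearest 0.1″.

Δφ = -16.3″

sin φ = -0.280434, cos φ = 0.959873, sin λ = 0.423504, cos λ = -0.905894.
North component: ΔN = −sin φ cos λ·ΔX − sin φ sin λ·ΔY + cos φ·ΔZ = −(-0.280434)(-0.905894)(305.9) − (-0.280434)(0.423504)(438.3) + (0.959873)(-497.1) = -502.81 m.
1° of latitude spans 111000 m, so Δφ = -502.81 / 111000 × 3600 = -16.307″.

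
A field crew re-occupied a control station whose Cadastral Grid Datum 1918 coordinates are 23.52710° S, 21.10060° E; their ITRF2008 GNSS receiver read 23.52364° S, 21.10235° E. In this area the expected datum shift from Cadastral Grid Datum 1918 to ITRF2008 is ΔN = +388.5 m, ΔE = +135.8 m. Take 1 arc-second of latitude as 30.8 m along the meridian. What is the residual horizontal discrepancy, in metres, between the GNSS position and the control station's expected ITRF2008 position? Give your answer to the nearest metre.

42 m

Observed coordinate differences: Δφ = +0.00346°, Δλ = +0.00175°.
Converting to metres (1° lat = 110880 m, cos φ = 0.916871): observed ΔN = 383.6 m, observed ΔE = 177.9 m.
Subtracting the expected shift leaves a residual of 383.6 − (388.5) = -4.9 m north and 177.9 − (135.8) = 42.1 m east.
Residual distance = √((-4.9)² + 42.1²) = 42.4 m.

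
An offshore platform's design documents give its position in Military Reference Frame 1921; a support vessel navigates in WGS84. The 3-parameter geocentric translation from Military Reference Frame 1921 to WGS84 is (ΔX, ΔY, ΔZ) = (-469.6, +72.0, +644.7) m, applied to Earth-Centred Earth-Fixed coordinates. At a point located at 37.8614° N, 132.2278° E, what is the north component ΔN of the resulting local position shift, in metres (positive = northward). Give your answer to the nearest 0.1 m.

At φ = 37.8614°, λ = 132.2278°: sin φ = 0.613753, cos φ = 0.789498, sin λ = 0.740479, cos λ = -0.672080.
ΔN = −sin φ cos λ·ΔX − sin φ sin λ·ΔY + cos φ·ΔZ = −(0.613753)(-0.672080)(-469.6) − (0.613753)(0.740479)(72.0) + (0.789498)(644.7) = 282.56 m.

ΔN = 282.6 m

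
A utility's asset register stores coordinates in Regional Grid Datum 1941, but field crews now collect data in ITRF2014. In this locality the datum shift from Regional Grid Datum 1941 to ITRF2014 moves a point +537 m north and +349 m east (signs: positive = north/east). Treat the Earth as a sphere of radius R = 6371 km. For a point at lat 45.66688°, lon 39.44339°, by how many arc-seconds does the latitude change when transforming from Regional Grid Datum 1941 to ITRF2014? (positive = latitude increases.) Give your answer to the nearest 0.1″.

Δφ = 17.4″

On a sphere of radius R, 1 rad of latitude = R, so Δφ = ΔN / R = 537.0 / 6371000 = 8.4288e-05 rad = 17.386″.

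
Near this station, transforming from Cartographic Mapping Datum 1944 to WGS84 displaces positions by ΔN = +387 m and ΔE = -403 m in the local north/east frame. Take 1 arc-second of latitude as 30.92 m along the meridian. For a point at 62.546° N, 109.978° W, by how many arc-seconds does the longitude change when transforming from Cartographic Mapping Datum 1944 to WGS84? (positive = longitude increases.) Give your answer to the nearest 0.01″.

Δλ = -28.27″

At latitude 62.546°, cos φ = 0.461036.
1″ of longitude at this latitude = 30.92 × cos φ = 14.2552 m, so Δλ = -403.0 / 14.2552 = -28.270″.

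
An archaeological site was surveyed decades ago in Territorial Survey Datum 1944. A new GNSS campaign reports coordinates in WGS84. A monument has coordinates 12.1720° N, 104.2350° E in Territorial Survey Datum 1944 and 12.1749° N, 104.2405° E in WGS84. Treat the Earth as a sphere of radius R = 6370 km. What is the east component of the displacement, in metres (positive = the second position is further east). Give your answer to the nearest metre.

Δφ = 12.1749° − 12.1720° = +0.0029°; Δλ = 104.2405° − 104.2350° = +0.0055°.
1° along a meridian = πR/180 = 111177 m.
ΔN = Δφ × 111177 = 322.4 m; ΔE = Δλ × 111177 × cos(12.1720°) = +0.0055 × 111177 × 0.977519 = 597.7 m.

ΔE = 598 m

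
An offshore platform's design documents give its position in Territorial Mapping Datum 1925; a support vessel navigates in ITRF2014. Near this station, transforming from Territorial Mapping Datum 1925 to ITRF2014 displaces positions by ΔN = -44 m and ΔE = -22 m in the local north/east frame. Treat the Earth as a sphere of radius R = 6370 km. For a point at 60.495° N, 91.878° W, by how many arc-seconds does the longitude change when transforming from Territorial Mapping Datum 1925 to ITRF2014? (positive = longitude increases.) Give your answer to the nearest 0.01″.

At latitude 60.495°, cos φ = 0.492500.
One radian of longitude at latitude φ spans R cos φ, so Δλ = ΔE / (R cos φ) = -22.0 / (6370000 × 0.492500) = -7.0126e-06 rad = -1.446″.

Δλ = -1.45″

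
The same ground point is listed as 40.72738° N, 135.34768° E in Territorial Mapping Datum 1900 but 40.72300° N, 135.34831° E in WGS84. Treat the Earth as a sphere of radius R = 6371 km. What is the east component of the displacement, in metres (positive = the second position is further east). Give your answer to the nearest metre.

ΔE = 53 m

Δφ = 40.72300° − 40.72738° = -0.00438°; Δλ = 135.34831° − 135.34768° = +0.00063°.
1° along a meridian = πR/180 = 111195 m.
ΔN = Δφ × 111195 = -487.0 m; ΔE = Δλ × 111195 × cos(40.72738°) = +0.00063 × 111195 × 0.757823 = 53.1 m.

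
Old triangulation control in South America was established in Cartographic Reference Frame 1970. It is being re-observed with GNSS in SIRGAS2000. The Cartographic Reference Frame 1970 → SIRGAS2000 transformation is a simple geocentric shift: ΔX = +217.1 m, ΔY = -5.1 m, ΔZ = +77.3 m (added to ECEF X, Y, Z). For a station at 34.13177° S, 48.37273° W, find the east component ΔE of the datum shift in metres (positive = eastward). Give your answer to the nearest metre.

At φ = -34.13177°, λ = -48.37273°: sin φ = -0.561098, cos φ = 0.827749, sin λ = -0.747482, cos λ = 0.664282.
ΔE = −sin λ·ΔX + cos λ·ΔY = −(-0.747482)·(217.1) + (0.664282)·(-5.1) = 158.89 m.

ΔE = 159 m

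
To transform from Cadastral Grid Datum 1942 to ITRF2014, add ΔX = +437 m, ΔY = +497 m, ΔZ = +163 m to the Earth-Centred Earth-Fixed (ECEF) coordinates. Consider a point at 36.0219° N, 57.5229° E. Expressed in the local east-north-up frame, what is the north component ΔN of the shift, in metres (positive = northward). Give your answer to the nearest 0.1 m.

ΔN = -252.7 m

The local north axis is (−sin φ cos λ, −sin φ sin λ, cos φ), giving ΔN = -137.998 − 246.572 + 131.833 = -252.74 m.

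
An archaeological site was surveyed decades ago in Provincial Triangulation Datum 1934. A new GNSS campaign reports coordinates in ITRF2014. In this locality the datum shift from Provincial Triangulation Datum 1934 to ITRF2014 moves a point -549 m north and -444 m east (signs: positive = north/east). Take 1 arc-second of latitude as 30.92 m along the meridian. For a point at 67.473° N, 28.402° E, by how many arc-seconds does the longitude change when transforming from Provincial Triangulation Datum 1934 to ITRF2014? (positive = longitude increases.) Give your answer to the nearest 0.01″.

At latitude 67.473°, cos φ = 0.383119.
1″ of longitude at this latitude = 30.92 × cos φ = 11.8460 m, so Δλ = -444.0 / 11.8460 = -37.481″.

Δλ = -37.48″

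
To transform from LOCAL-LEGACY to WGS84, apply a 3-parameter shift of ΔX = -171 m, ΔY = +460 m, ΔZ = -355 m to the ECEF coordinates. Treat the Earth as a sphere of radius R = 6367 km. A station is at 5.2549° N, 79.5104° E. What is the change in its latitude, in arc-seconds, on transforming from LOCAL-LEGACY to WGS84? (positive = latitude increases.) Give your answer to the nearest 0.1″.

Δφ = -12.7″

sin φ = 0.091587, cos φ = 0.995797, sin λ = 0.983288, cos λ = 0.182057.
North component: ΔN = −sin φ cos λ·ΔX − sin φ sin λ·ΔY + cos φ·ΔZ = −(0.091587)(0.182057)(-171) − (0.091587)(0.983288)(460) + (0.995797)(-355) = -392.08 m.
1° of latitude spans πR/180 = 111125 m, so Δφ = -392.08 / 111125 × 3600 = -12.702″.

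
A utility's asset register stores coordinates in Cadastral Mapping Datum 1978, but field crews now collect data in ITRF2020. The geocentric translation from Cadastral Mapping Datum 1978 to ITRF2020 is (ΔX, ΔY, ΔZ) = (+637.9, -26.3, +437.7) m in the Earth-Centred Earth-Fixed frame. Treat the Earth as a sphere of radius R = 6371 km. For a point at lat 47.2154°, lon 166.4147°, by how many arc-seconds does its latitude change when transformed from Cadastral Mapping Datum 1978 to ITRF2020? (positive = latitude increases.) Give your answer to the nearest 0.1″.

Δφ = 24.5″

sin φ = 0.733912, cos φ = 0.679244, sin λ = 0.234893, cos λ = -0.972021.
North component: ΔN = −sin φ cos λ·ΔX − sin φ sin λ·ΔY + cos φ·ΔZ = −(0.733912)(-0.972021)(637.9) − (0.733912)(0.234893)(-26.3) + (0.679244)(437.7) = 756.90 m.
1° of latitude spans πR/180 = 111195 m, so Δφ = 756.90 / 111195 × 3600 = 24.505″.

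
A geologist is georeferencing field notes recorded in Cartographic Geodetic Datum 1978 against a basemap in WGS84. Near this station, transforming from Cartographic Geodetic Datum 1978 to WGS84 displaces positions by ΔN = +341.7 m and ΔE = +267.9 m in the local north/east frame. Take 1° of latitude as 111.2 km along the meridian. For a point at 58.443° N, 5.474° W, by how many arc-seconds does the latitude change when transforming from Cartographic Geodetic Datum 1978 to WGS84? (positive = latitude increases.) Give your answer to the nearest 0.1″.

Δφ = 11.1″

1° of latitude = 111.2 km, so Δφ = 341.7 / 111200 = 0.0030728° = 11.062″.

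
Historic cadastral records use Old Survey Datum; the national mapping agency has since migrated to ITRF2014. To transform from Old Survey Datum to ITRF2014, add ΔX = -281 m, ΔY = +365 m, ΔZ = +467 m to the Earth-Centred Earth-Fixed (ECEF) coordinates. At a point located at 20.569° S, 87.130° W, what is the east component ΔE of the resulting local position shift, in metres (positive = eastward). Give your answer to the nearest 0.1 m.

ΔE = -262.4 m

The local east axis at (φ, λ) is (−sin λ, cos λ, 0), so ΔE = −sin(-87.130°)·(-281) + cos(-87.130°)·365 = -262.37 m.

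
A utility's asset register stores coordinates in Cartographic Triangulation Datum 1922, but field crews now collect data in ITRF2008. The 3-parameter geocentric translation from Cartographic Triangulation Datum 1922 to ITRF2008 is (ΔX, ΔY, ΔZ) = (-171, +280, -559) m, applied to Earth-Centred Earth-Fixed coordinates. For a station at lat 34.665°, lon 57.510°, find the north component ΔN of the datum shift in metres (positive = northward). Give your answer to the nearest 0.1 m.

At φ = 34.665°, λ = 57.510°: sin φ = 0.568777, cos φ = 0.822492, sin λ = 0.843485, cos λ = 0.537152.
ΔN = −sin φ cos λ·ΔX − sin φ sin λ·ΔY + cos φ·ΔZ = −(0.568777)(0.537152)(-171) − (0.568777)(0.843485)(280) + (0.822492)(-559) = -541.86 m.

ΔN = -541.9 m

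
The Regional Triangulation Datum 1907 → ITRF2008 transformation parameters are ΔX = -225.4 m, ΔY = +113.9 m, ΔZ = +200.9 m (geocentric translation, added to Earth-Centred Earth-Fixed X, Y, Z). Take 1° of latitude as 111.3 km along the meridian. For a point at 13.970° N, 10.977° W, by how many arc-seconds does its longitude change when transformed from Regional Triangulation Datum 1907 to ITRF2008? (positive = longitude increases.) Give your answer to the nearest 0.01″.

Δλ = 2.30″

sin φ = 0.241414, cos φ = 0.970422, sin λ = -0.190415, cos λ = 0.981704.
East component: ΔE = −sin λ·ΔX + cos λ·ΔY = −(-0.190415)(-225.4) + (0.981704)(113.9) = 68.90 m.
1° of latitude spans 111300 m; at latitude φ, 1° of longitude spans that × cos φ = 108008.0 m, so Δλ = 68.90 / 108008.0 × 3600 = 2.296″.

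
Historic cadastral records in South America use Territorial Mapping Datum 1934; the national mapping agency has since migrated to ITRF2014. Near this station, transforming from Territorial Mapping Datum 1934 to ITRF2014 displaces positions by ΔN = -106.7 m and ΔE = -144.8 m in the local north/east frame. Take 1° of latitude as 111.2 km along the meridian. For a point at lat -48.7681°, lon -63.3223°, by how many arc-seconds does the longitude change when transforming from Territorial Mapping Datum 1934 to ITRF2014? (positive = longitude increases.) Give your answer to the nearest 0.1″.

At latitude -48.7681°, cos φ = 0.659108.
1° of longitude at this latitude = 111.2 × cos φ = 73.29 km, so Δλ = -144.8 / 73292.8 = -0.0019756° = -7.112″.

Δλ = -7.1″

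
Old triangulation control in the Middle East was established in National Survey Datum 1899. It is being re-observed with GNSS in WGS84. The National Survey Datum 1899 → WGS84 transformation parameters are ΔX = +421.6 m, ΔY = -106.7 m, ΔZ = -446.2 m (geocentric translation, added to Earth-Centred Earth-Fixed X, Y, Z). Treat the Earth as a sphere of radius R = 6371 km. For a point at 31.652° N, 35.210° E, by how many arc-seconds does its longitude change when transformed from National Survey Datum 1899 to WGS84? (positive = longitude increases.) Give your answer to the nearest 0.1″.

sin φ = 0.524759, cos φ = 0.851251, sin λ = 0.576575, cos λ = 0.817044.
East component: ΔE = −sin λ·ΔX + cos λ·ΔY = −(0.576575)(421.6) + (0.817044)(-106.7) = -330.26 m.
1° of latitude spans πR/180 = 111195 m; at latitude φ, 1° of longitude spans that × cos φ = 94654.8 m, so Δλ = -330.26 / 94654.8 × 3600 = -12.561″.

Δλ = -12.6″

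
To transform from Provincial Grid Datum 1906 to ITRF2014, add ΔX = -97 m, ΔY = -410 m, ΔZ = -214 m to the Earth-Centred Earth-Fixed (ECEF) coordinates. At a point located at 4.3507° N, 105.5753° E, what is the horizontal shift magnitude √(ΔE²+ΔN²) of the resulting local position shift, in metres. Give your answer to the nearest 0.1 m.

The local east axis at (φ, λ) is (−sin λ, cos λ, 0), so ΔE = −sin(105.5753°)·(-97) + cos(105.5753°)·(-410) = 203.52 m.
The local north axis is (−sin φ cos λ, −sin φ sin λ, cos φ), giving ΔN = -1.976 + 29.961 − 213.383 = -185.40 m.
Horizontal magnitude = √(ΔE² + ΔN²) = √(203.52² + (-185.40)²) = 275.31 m.

275.3 m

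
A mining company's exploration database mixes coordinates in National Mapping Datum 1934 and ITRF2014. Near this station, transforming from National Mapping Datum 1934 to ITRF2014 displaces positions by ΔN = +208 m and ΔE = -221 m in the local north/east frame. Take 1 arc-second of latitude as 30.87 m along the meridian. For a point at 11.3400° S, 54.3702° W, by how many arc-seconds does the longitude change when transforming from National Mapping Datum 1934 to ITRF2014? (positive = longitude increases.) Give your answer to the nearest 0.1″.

Δλ = -7.3″

At latitude -11.3400°, cos φ = 0.980478.
1″ of longitude at this latitude = 30.87 × cos φ = 30.2673 m, so Δλ = -221.0 / 30.2673 = -7.302″.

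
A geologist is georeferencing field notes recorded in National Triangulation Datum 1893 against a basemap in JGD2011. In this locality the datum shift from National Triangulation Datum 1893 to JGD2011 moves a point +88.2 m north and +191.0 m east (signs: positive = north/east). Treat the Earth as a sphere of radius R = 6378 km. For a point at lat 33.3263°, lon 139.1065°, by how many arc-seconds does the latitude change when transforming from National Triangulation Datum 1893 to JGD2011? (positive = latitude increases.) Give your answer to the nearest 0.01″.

On a sphere of radius R, 1 rad of latitude = R, so Δφ = ΔN / R = 88.2 / 6378000 = 1.3829e-05 rad = 2.852″.

Δφ = 2.85″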